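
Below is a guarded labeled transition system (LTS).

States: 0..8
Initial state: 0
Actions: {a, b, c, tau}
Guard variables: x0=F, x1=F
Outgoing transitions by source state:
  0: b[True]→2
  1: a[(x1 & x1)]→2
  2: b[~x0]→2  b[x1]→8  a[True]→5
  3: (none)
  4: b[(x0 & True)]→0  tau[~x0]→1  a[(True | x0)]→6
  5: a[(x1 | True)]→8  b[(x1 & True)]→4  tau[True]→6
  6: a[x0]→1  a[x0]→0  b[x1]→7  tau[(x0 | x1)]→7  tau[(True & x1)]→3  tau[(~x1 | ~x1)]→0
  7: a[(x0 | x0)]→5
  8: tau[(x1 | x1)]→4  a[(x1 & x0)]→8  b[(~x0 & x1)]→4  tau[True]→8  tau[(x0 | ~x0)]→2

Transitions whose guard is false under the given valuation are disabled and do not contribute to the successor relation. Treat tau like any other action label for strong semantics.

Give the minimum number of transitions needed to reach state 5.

BFS to 5:
  depth 0: {0}
  depth 1: {2}
  depth 2: {5}
5 enters at depth 2; path b·a

Answer: 2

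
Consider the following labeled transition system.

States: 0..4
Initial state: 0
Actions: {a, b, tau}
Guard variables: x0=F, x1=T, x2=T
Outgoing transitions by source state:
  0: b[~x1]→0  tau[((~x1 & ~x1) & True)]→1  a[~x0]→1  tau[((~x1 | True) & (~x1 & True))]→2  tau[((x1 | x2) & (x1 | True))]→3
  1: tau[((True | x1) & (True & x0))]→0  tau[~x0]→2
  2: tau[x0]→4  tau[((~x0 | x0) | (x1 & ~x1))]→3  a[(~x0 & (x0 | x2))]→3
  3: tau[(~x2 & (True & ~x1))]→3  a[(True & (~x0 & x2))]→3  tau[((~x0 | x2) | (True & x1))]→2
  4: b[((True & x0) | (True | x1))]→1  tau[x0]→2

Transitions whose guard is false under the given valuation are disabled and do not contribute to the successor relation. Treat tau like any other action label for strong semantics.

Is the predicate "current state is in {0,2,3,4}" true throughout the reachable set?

Safe = {0,2,3,4}
R = {0,1,2,3}
  0: ✓
  1: outside
  2: ✓
  3: ✓
counterexample path to 1: a

Answer: INVARIANT VIOLATED at state 1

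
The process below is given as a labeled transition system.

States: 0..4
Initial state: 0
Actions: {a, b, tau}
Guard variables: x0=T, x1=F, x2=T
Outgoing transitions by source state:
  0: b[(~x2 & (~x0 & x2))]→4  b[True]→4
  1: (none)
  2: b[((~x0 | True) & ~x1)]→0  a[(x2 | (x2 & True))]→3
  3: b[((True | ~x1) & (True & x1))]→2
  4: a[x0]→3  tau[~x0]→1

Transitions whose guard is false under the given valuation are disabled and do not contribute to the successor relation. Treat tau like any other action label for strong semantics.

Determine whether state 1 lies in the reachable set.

Answer: UNREACHABLE

Trace:
4 transition(s) survive guard evaluation.
Layer 0: {0}
Layer 1: {4}  now seen {0,4}
Layer 2: {3}  now seen {0,3,4}
R = {0,3,4}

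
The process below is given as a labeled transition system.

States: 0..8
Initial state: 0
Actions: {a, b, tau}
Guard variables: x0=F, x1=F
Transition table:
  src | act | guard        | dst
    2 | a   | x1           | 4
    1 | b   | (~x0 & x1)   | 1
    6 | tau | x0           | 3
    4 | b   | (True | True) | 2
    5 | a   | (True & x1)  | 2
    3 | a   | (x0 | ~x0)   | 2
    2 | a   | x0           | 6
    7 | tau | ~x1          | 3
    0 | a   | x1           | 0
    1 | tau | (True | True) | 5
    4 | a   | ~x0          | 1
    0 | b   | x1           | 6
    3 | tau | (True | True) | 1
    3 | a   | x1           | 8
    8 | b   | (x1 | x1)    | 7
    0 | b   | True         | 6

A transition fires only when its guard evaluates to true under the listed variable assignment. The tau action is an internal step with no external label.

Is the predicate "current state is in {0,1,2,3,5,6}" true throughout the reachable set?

Allowed set {0,1,2,3,5,6}
Reachable = {0,6}
  0: safe
  6: safe

Answer: INVARIANT HOLDS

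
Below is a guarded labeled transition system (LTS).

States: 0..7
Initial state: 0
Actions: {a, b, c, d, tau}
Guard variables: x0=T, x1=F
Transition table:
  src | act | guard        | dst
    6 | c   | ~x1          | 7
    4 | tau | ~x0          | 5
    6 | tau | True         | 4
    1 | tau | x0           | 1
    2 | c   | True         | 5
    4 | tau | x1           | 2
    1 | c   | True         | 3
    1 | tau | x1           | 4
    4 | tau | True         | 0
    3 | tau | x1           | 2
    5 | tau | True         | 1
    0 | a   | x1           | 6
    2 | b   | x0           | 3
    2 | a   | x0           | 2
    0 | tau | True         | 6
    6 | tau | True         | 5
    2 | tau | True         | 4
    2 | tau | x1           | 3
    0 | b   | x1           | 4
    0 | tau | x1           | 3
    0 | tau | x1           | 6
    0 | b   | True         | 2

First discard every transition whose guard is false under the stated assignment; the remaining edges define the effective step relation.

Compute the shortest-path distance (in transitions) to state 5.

Answer: 2

Analysis:
Layered search for 5:
  L0 = {0}
  L1 = {2,6}
  L2 = {3,4,5,7}
5 enters at depth 2; path b·c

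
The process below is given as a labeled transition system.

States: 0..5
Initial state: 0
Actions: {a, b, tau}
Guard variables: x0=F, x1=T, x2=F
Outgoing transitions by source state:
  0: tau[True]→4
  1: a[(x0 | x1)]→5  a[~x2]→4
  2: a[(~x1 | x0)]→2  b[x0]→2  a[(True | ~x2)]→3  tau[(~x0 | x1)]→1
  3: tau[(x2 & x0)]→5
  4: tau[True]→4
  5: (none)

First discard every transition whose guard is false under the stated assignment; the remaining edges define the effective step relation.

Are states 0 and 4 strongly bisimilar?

Refine partition for ~:
  π0 = {{0,1,2,3,4,5}}
  π1 = {{0,4},{1},{2},{3,5}}
stable after 2 split(s): 4 block(s)
[0]={0,4}  [4]={0,4}

Answer: BISIMILAR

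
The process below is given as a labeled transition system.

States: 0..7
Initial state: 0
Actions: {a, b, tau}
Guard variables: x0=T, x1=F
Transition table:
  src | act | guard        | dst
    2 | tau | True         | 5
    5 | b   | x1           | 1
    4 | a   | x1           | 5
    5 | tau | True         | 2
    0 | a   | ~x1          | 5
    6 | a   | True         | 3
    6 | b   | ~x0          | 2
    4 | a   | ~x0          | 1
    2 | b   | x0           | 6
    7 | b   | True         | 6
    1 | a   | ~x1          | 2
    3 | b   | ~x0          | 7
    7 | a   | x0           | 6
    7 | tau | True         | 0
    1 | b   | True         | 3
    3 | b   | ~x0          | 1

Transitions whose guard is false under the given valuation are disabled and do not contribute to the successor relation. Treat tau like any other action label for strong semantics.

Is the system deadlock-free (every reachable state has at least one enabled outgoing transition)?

Answer: DEADLOCK at state 3

Working:
Reach set: {0,2,3,5,6}
  0: a→5  [1 out]
  2: b→6  tau→5  [2 out]
  3: ∅  [deadlock]
  5: tau→2  [1 out]
  6: a→3  [1 out]
trace reaching 3: a·tau·b·a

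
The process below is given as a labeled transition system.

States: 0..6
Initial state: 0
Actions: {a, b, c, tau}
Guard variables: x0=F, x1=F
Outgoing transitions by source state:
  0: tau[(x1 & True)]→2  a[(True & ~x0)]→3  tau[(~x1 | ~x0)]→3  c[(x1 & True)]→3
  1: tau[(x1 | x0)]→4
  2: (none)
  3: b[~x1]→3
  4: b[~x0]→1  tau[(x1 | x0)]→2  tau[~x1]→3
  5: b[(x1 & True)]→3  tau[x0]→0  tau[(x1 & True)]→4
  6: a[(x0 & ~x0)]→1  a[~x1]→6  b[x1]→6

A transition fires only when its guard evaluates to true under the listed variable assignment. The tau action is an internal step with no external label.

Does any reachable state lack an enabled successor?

Answer: DEADLOCK-FREE

Analysis:
R = {0,3}
  0: a→3  tau→3  [2 out]
  3: b→3  [1 out]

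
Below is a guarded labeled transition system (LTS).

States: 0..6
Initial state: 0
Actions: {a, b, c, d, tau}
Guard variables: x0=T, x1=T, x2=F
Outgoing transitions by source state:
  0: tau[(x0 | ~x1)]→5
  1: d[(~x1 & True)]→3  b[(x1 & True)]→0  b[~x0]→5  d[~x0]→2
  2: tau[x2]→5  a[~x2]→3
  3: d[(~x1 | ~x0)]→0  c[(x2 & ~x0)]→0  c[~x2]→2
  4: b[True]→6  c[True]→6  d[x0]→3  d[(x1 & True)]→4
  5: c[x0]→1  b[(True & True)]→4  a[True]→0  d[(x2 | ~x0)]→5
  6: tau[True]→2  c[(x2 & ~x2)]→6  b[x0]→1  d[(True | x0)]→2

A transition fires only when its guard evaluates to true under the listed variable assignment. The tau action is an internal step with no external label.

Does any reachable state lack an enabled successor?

Answer: DEADLOCK-FREE

Working:
Reachable = {0,1,2,3,4,5,6}
  0: tau→5  [deg 1]
  1: b→0  [deg 1]
  2: a→3  [deg 1]
  3: c→2  [deg 1]
  4: b→6  c→6  d→3  d→4  [deg 4]
  5: a→0  b→4  c→1  [deg 3]
  6: b→1  d→2  tau→2  [deg 3]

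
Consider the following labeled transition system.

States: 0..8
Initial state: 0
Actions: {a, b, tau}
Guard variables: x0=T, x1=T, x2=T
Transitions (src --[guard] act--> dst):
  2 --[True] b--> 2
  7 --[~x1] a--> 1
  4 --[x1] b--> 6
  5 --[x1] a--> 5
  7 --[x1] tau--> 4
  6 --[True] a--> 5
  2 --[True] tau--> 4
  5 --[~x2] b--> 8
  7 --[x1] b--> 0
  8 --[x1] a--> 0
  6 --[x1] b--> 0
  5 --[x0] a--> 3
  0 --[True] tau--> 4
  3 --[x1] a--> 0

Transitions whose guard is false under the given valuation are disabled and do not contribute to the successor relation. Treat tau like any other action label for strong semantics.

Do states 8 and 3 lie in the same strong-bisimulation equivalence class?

Bisimulation quotient by refinement:
  round 0: {{0,1,2,3,4,5,6,7,8}}
  round 1: {{0},{1},{2,7},{3,5,8},{4},{6}}
  round 2: {{0},{1},{2},{3,8},{4},{5},{6},{7}}
Fixed point at round 3; 8 class(es).
8∈{3,8}, 3∈{3,8}

Answer: BISIMILAR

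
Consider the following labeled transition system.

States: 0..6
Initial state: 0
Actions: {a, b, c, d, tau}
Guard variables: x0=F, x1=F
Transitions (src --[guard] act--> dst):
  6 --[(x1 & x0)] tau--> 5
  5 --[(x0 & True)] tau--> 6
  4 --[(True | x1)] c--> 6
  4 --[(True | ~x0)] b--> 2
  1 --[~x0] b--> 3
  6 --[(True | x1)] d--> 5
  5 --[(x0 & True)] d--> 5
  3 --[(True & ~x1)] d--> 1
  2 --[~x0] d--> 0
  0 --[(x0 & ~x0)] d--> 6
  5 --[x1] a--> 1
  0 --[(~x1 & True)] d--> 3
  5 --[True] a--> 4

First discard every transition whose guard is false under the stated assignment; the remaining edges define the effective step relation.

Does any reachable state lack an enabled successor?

Answer: DEADLOCK-FREE

Analysis:
Reachable = {0,1,3}
  0: d→3  [1 out]
  1: b→3  [1 out]
  3: d→1  [1 out]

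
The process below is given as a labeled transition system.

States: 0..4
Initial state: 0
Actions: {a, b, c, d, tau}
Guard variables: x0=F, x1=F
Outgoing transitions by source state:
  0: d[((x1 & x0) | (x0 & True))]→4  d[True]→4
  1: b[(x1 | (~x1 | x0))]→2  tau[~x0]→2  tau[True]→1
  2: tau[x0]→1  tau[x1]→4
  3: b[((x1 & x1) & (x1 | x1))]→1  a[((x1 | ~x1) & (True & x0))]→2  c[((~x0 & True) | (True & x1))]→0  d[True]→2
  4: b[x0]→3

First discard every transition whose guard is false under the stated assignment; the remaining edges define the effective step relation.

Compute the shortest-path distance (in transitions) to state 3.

Answer: UNREACHABLE

Analysis:
Breadth-first toward 3:
  L0 = {0}
  L1 = {4}
3 never appears.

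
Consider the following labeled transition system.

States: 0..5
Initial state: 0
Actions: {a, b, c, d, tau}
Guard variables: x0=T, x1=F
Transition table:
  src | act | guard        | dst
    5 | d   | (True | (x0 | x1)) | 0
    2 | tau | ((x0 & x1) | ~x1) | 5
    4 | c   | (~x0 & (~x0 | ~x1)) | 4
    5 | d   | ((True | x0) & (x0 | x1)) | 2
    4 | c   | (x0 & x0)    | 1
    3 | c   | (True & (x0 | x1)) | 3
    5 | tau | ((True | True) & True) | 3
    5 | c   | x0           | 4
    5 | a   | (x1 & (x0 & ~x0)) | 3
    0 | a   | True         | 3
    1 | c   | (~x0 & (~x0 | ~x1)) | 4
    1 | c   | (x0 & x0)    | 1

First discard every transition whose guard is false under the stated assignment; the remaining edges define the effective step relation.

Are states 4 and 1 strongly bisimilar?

Refine partition for ~:
  π0 = {{0,1,2,3,4,5}}
  π1 = {{0},{1,3,4},{2},{5}}
Fixed point at round 2; 4 class(es).
4∈{1,3,4}, 1∈{1,3,4}

Answer: BISIMILAR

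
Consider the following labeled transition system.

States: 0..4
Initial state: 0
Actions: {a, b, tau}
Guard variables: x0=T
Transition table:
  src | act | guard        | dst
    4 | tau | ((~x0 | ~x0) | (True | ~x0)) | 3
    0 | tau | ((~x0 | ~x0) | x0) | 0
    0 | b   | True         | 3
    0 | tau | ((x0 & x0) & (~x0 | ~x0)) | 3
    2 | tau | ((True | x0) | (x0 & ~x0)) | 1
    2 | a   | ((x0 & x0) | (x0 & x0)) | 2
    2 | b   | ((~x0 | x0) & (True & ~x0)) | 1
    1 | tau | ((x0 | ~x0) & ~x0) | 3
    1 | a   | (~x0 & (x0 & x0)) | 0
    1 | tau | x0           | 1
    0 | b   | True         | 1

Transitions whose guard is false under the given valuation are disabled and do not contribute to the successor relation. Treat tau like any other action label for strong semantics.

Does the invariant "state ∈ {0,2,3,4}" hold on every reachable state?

Inv-set: {0,2,3,4}
Reachable = {0,1,3}
  0: ✓
  1: outside
  3: ✓
counterexample path to 1: b

Answer: INVARIANT VIOLATED at state 1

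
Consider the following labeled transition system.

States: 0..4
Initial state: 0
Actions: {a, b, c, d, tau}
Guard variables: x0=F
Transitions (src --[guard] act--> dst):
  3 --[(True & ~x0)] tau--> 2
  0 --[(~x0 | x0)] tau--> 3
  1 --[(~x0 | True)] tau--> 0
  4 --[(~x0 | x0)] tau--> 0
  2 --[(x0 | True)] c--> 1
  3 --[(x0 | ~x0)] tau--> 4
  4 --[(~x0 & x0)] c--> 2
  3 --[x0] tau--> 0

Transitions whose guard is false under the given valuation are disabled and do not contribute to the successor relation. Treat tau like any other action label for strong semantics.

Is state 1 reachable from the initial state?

After dropping false guards: 6 live edges.
Layer 0: {0}
Layer 1: {3}  now seen {0,3}
Layer 2: {2,4}  now seen {0,2,3,4}
Layer 3: {1}  now seen {0,1,2,3,4}
Reach set: {0,1,2,3,4}
trace reaching 1: tau·tau·c

Answer: REACHABLE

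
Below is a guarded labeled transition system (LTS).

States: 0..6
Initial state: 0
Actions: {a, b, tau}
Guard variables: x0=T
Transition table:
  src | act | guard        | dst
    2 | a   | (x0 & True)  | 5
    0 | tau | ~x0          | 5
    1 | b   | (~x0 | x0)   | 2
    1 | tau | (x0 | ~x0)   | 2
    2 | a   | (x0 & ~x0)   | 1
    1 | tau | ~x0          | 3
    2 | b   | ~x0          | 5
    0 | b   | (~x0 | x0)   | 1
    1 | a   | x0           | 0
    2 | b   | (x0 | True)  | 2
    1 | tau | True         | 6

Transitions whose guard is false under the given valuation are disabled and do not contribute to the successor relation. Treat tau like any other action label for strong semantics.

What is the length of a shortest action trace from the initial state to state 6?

Answer: 2

Analysis:
Layered search for 6:
  Layer 0: {0}
  Layer 1: {1}
  Layer 2: {2,6}
first hit 6 at d=2 via b·tau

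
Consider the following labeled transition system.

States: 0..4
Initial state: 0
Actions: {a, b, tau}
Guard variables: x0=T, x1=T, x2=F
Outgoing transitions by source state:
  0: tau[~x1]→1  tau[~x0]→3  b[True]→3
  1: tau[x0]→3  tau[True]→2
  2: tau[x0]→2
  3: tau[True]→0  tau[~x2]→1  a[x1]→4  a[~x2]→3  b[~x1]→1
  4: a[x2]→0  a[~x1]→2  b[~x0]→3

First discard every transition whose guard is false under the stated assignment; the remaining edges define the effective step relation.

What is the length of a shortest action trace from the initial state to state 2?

Answer: 3

Trace:
Breadth-first toward 2:
  L0 = {0}
  L1 = {3}
  L2 = {1,4}
  L3 = {2}
depth(2)=3, e.g. b·tau·tau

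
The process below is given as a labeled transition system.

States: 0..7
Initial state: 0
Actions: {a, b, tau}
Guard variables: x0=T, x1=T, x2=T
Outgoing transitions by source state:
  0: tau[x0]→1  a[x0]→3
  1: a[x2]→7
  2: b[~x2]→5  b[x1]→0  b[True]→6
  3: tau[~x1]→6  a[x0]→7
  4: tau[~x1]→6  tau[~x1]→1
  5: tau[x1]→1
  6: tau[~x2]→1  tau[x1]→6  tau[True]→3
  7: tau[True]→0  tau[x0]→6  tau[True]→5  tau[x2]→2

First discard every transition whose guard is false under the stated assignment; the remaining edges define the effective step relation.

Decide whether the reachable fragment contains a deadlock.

Reachable = {0,1,2,3,5,6,7}
  0: a→3  tau→1  [2 exit(s)]
  1: a→7  [1 exit(s)]
  2: b→0  b→6  [2 exit(s)]
  3: a→7  [1 exit(s)]
  5: tau→1  [1 exit(s)]
  6: tau→3  tau→6  [2 exit(s)]
  7: tau→0  tau→2  tau→5  tau→6  [4 exit(s)]

Answer: DEADLOCK-FREE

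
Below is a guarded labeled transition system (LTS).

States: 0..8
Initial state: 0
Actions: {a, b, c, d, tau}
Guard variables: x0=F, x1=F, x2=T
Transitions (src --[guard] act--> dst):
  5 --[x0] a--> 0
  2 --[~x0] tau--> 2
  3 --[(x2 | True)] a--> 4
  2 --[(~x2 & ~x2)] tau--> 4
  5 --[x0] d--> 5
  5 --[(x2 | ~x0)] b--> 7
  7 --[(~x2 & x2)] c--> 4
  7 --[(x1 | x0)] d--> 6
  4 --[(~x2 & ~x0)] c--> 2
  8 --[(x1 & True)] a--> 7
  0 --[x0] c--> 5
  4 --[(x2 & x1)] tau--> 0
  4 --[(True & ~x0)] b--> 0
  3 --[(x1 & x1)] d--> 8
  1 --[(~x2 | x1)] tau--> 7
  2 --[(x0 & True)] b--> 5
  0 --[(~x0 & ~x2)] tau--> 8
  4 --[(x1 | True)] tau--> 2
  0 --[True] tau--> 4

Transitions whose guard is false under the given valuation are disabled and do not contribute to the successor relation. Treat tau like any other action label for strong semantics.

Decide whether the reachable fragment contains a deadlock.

Answer: DEADLOCK-FREE

Trace:
Reachable = {0,2,4}
  0: tau→4  [deg 1]
  2: tau→2  [deg 1]
  4: b→0  tau→2  [deg 2]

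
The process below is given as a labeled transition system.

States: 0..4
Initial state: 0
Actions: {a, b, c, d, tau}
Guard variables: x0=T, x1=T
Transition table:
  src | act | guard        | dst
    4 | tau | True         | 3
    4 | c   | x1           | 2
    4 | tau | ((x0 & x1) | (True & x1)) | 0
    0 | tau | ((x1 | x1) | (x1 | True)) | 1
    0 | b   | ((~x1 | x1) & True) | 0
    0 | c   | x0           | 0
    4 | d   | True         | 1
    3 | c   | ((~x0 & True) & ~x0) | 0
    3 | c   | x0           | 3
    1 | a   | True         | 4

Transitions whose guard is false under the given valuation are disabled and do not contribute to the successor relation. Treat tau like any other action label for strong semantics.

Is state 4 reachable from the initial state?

After dropping false guards: 9 live edges.
Layer 0: {0}
Layer 1: {1}  total {0,1}
Layer 2: {4}  total {0,1,4}
Layer 3: {2,3}  total {0,1,2,3,4}
Reach set: {0,1,2,3,4}
trace reaching 4: tau·a

Answer: REACHABLE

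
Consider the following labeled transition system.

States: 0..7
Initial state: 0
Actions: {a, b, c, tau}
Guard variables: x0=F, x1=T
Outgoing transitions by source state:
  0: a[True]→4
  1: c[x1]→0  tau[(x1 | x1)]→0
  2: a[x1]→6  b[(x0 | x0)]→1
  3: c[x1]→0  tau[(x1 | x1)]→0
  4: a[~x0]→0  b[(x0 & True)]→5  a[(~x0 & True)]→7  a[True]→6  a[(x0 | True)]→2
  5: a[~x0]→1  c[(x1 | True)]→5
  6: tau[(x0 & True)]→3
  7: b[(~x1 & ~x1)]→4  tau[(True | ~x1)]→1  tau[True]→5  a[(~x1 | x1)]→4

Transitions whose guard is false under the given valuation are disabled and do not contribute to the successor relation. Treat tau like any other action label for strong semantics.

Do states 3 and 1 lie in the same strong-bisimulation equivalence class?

Answer: BISIMILAR

Trace:
Compute ~ classes (split until stable):
  P[0] = {{0,1,2,3,4,5,6,7}}
  P[1] = {{0,2,4},{1,3},{5},{6},{7}}
  P[2] = {{0},{1,3},{2},{4},{5},{6},{7}}
stable after 3 split(s): 7 block(s)
[3]={1,3}  [1]={1,3}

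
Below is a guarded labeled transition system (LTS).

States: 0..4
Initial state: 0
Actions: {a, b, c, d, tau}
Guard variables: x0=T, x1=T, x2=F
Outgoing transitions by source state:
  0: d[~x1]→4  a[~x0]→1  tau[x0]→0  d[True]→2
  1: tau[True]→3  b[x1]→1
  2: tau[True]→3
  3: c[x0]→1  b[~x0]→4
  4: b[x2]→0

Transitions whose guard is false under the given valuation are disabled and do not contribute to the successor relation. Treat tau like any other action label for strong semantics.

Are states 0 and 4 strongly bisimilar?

Answer: NOT BISIMILAR

Working:
Compute ~ classes (split until stable):
  P[0] = {{0,1,2,3,4}}
  P[1] = {{0},{1},{2},{3},{4}}
Fixed point at round 2; 5 class(es).
[0]={0}  [4]={4}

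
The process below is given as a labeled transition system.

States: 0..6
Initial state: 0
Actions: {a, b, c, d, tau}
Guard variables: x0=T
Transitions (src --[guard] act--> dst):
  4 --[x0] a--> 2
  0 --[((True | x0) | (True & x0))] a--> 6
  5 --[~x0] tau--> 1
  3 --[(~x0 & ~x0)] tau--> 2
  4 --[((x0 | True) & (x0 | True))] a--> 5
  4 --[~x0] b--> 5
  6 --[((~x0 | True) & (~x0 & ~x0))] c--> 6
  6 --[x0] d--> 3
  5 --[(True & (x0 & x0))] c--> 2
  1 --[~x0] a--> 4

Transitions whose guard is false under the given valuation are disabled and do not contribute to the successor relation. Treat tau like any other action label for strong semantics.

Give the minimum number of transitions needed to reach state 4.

Answer: UNREACHABLE

Trace:
Layered search for 4:
  depth 0: {0}
  depth 1: {6}
  depth 2: {3}
4 never appears.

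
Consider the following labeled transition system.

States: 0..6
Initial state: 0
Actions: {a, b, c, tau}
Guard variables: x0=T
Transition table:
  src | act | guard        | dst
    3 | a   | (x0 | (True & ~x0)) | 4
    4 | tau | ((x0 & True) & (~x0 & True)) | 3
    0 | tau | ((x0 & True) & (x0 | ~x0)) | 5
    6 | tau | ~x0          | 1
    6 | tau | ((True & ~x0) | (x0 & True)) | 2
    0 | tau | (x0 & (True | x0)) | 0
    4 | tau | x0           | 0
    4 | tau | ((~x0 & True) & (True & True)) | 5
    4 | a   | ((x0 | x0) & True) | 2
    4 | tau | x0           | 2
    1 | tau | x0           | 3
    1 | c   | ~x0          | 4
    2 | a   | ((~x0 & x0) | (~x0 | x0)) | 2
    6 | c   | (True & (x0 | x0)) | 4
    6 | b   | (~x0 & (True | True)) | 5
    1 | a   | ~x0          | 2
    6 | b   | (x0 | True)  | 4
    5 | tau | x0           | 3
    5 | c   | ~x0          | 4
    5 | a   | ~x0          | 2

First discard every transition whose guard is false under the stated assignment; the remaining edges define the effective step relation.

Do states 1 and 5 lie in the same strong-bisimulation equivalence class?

Refine partition for ~:
  round 0: {{0,1,2,3,4,5,6}}
  round 1: {{0,1,5},{2,3},{4},{6}}
  round 2: {{0},{1,5},{2},{3},{4},{6}}
stable after 3 split(s): 6 block(s)
[1]={1,5}  [5]={1,5}

Answer: BISIMILAR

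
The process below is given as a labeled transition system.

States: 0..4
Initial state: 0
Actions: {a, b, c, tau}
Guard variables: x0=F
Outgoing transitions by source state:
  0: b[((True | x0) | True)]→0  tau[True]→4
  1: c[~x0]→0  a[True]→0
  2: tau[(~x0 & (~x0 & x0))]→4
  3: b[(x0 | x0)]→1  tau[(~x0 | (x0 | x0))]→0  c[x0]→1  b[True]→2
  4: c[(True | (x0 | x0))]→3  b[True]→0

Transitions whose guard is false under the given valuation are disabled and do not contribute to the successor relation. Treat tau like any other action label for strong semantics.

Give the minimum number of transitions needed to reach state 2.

BFS to 2:
  Layer 0: {0}
  Layer 1: {4}
  Layer 2: {3}
  Layer 3: {2}
2 enters at depth 3; path tau·c·b

Answer: 3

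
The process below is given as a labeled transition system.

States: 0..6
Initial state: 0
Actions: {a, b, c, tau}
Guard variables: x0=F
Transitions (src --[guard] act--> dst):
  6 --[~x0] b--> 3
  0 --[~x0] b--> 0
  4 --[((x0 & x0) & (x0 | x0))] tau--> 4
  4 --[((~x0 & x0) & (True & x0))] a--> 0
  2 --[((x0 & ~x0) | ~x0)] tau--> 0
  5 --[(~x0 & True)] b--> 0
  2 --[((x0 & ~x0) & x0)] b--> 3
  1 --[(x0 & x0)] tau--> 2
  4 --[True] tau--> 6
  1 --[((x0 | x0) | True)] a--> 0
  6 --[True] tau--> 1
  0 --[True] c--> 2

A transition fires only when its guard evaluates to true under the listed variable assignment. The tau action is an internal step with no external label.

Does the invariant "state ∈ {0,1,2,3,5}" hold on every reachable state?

Answer: INVARIANT HOLDS

Analysis:
Safe = {0,1,2,3,5}
Reachable = {0,2}
  0: ok
  2: ok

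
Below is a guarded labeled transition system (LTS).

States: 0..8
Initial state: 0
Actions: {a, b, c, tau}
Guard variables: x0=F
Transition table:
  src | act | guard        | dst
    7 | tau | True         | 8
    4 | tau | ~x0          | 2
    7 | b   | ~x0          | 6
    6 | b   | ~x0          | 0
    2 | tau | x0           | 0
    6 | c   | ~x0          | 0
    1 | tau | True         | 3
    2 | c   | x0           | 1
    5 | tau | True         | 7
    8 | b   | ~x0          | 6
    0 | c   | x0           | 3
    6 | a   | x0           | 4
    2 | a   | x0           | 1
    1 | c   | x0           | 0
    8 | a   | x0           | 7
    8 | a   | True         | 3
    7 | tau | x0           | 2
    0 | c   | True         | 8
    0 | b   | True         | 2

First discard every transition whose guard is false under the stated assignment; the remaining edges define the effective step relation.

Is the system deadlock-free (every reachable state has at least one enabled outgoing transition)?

Reachable = {0,2,3,6,8}
  0: b→2  c→8  [deg 2]
  2: ∅  [no exit]
  3: ∅  [no exit]
  6: b→0  c→0  [deg 2]
  8: a→3  b→6  [deg 2]
Path to 2: b

Answer: DEADLOCK at state 2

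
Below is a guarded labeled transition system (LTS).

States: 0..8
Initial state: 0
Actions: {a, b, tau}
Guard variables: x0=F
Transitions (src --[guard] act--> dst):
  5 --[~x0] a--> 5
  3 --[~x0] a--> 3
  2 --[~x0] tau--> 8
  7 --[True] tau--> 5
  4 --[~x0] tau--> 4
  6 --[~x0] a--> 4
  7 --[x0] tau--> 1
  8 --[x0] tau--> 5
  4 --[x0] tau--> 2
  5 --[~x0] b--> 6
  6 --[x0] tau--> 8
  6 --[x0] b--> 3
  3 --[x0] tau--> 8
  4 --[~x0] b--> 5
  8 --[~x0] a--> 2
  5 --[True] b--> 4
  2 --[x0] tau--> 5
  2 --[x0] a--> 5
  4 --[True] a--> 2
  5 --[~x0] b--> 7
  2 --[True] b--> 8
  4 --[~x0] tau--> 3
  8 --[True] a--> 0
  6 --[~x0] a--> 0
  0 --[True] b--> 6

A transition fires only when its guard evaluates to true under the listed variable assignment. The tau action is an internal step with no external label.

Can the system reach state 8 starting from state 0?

After dropping false guards: 17 live edges.
Layer 0: {0}
Layer 1: {6}  total {0,6}
Layer 2: {4}  total {0,4,6}
Layer 3: {2,3,5}  total {0,2,3,4,5,6}
Layer 4: {7,8}  total {0,2,3,4,5,6,7,8}
Reach set: {0,2,3,4,5,6,7,8}
Path to 8: b·a·a·tau

Answer: REACHABLE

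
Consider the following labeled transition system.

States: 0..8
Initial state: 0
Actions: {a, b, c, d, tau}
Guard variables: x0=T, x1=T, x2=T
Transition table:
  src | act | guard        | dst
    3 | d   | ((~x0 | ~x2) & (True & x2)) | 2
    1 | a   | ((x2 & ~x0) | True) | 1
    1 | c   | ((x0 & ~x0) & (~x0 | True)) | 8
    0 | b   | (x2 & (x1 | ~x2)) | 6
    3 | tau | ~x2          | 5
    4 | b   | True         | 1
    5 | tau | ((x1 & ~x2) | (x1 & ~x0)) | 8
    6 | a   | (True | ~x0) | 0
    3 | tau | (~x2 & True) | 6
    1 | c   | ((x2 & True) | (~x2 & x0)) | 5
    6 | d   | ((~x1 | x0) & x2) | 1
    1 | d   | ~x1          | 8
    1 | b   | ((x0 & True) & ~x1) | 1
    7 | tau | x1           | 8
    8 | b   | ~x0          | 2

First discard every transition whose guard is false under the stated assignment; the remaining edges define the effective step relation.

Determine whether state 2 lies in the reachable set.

Answer: UNREACHABLE

Trace:
Guard filter leaves 7 enabled edge(s).
L0 = {0}
L1 = {6}  total {0,6}
L2 = {1}  total {0,1,6}
L3 = {5}  total {0,1,5,6}
Reach set: {0,1,5,6}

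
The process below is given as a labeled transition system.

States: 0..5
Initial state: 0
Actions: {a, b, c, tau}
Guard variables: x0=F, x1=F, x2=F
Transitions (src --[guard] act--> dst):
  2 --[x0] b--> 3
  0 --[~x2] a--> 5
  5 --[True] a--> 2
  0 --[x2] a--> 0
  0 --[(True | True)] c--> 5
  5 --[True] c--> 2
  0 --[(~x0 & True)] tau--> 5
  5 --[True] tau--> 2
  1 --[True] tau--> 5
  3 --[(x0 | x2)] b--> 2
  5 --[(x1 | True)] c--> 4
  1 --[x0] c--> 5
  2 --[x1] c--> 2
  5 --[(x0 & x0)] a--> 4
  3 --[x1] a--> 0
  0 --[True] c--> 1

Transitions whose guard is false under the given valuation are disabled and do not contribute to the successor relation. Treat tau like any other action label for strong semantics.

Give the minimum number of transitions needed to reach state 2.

Breadth-first toward 2:
  depth 0: {0}
  depth 1: {1,5}
  depth 2: {2,4}
depth(2)=2, e.g. a·a

Answer: 2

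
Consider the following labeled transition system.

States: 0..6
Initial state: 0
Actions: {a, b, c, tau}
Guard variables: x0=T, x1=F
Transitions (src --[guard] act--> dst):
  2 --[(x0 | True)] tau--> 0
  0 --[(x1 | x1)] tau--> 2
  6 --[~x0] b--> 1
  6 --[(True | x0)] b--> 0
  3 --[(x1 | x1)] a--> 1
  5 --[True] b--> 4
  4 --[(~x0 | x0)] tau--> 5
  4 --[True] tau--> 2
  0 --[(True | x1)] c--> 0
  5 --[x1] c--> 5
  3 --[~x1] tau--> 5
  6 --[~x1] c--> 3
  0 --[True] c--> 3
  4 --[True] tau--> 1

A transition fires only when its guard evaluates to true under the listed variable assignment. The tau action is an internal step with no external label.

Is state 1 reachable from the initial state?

10 transition(s) survive guard evaluation.
L0 = {0}
L1 = {3}  cumulative {0,3}
L2 = {5}  cumulative {0,3,5}
L3 = {4}  cumulative {0,3,4,5}
L4 = {1,2}  cumulative {0,1,2,3,4,5}
Reach set: {0,1,2,3,4,5}
Path to 1: c·tau·b·tau

Answer: REACHABLE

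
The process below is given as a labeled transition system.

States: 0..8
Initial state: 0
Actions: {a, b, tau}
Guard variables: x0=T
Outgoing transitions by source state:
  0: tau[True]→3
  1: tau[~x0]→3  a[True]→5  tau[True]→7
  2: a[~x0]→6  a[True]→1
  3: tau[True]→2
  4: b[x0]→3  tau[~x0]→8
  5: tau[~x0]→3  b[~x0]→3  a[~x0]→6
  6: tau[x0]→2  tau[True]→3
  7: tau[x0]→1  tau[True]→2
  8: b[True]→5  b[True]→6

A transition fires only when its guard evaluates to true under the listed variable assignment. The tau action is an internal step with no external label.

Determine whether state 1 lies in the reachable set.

Answer: REACHABLE

Working:
After dropping false guards: 12 live edges.
depth 0: {0}
depth 1: {3}  total {0,3}
depth 2: {2}  total {0,2,3}
depth 3: {1}  total {0,1,2,3}
depth 4: {5,7}  total {0,1,2,3,5,7}
R = {0,1,2,3,5,7}
trace reaching 1: tau·tau·a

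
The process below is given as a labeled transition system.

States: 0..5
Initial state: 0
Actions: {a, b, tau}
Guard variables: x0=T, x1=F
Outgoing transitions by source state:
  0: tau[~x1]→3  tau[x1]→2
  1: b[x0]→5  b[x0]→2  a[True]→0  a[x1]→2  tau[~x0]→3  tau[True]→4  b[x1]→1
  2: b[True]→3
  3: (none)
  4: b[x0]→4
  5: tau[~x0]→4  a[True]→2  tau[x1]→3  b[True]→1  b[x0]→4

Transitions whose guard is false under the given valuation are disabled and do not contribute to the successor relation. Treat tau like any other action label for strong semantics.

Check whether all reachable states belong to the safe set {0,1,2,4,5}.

Inv-set: {0,1,2,4,5}
R = {0,3}
  0: ✓
  3: ✗ unsafe
reach 3 via tau — violates

Answer: INVARIANT VIOLATED at state 3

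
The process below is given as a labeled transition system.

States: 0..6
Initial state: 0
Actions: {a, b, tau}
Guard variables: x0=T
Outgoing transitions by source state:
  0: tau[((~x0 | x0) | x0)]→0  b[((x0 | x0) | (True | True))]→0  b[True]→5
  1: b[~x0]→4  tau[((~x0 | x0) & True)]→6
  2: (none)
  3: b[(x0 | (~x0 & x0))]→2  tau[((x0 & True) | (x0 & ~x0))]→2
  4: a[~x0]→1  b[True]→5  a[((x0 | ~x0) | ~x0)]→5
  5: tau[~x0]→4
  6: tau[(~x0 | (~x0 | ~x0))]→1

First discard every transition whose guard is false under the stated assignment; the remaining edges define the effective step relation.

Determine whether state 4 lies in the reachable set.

Answer: UNREACHABLE

Working:
After dropping false guards: 8 live edges.
depth 0: {0}
depth 1: {5}  total {0,5}
Reach set: {0,5}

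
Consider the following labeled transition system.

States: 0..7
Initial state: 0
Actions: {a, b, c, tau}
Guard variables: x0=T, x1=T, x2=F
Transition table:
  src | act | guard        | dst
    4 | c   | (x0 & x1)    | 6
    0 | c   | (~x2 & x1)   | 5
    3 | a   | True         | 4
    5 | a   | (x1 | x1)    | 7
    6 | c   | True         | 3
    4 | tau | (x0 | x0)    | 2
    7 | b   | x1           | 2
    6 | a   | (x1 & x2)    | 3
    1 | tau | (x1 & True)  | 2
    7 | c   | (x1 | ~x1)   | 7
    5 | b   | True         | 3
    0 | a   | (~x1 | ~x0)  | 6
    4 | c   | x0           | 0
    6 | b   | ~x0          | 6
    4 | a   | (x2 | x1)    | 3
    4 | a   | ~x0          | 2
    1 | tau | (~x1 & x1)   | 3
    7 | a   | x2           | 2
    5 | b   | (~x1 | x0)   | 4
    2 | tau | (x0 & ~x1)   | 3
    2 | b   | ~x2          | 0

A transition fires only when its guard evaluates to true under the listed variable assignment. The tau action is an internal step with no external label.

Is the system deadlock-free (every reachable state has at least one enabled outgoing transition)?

Reachable = {0,2,3,4,5,6,7}
  0: c→5  [deg 1]
  2: b→0  [deg 1]
  3: a→4  [deg 1]
  4: a→3  c→0  c→6  tau→2  [deg 4]
  5: a→7  b→3  b→4  [deg 3]
  6: c→3  [deg 1]
  7: b→2  c→7  [deg 2]

Answer: DEADLOCK-FREE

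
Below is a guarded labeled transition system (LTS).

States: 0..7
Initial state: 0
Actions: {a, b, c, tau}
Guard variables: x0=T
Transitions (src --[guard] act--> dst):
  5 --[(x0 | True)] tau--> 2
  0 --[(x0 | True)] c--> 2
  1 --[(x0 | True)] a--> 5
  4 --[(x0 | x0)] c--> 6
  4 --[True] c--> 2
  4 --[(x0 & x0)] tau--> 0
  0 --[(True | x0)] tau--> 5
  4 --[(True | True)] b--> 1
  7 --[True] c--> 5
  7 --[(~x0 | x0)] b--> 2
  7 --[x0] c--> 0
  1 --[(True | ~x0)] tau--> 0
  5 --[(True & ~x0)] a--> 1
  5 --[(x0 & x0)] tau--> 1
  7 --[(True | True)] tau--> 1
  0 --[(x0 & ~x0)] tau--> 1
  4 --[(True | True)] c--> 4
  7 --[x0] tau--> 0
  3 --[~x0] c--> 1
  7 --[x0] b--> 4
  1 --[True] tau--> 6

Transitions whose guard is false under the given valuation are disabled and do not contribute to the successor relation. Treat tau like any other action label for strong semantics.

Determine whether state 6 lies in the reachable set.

18 transition(s) survive guard evaluation.
depth 0: {0}
depth 1: {2,5}  now seen {0,2,5}
depth 2: {1}  now seen {0,1,2,5}
depth 3: {6}  now seen {0,1,2,5,6}
Reachable = {0,1,2,5,6}
trace reaching 6: tau·tau·tau

Answer: REACHABLE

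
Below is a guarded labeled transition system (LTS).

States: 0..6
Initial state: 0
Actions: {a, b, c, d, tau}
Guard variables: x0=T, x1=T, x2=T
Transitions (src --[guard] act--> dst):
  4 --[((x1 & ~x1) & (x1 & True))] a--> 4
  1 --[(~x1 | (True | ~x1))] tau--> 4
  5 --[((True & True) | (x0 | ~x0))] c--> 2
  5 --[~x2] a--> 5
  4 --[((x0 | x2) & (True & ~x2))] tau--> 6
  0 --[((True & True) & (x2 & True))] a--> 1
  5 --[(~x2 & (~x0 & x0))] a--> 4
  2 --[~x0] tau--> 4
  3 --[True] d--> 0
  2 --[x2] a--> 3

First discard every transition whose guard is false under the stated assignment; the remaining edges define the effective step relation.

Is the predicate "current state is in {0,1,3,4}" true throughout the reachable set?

Allowed set {0,1,3,4}
R = {0,1,4}
  0: ✓
  1: ✓
  4: ✓

Answer: INVARIANT HOLDS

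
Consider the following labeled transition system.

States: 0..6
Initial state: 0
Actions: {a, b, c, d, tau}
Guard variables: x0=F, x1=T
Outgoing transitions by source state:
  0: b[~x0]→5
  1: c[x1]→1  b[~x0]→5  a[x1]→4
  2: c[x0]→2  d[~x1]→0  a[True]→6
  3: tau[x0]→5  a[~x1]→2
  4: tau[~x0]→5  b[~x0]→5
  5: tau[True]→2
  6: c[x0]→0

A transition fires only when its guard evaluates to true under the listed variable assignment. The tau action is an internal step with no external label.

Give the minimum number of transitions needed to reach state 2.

Answer: 2

Working:
BFS to 2:
  Layer 0: {0}
  Layer 1: {5}
  Layer 2: {2}
first hit 2 at d=2 via b·tau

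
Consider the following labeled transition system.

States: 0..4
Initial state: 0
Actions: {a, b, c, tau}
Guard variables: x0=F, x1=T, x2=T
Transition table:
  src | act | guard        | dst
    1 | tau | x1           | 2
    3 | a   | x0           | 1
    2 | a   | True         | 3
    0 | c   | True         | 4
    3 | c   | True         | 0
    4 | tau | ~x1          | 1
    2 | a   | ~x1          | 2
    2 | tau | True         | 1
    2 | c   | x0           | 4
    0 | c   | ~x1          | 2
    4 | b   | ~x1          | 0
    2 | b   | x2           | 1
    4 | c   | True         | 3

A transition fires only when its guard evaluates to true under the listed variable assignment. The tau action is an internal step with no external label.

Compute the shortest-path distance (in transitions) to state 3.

BFS to 3:
  Layer 0: {0}
  Layer 1: {4}
  Layer 2: {3}
3 enters at depth 2; path c·c

Answer: 2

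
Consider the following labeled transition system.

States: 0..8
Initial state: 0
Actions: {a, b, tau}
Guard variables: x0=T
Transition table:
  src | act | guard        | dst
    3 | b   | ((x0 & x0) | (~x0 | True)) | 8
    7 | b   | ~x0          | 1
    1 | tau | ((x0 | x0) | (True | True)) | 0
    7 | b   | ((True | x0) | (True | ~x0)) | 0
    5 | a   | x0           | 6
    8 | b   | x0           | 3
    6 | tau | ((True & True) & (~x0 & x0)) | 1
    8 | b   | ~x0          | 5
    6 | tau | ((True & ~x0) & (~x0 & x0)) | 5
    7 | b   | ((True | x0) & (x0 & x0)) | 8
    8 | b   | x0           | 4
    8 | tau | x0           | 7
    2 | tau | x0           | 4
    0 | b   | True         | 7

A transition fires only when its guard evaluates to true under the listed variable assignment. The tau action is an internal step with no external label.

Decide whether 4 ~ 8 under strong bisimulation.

Answer: NOT BISIMILAR

Working:
Refine partition for ~:
  round 0: {{0,1,2,3,4,5,6,7,8}}
  round 1: {{0,3,7},{1,2},{4,6},{5},{8}}
  round 2: {{0},{1},{2},{3},{4,6},{5},{7},{8}}
stable after 3 split(s): 8 block(s)
class of 4: {4,6}; class of 8: {8}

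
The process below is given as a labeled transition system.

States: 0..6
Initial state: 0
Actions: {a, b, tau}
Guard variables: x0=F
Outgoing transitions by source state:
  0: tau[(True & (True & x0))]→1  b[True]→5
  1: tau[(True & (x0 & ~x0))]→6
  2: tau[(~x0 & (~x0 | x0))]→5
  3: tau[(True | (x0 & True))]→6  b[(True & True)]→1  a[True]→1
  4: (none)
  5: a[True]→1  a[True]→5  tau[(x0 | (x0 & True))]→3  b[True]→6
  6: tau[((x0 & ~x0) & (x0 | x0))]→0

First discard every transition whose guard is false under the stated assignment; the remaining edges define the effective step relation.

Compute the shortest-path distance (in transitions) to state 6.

Layered search for 6:
  Layer 0: {0}
  Layer 1: {5}
  Layer 2: {1,6}
first hit 6 at d=2 via b·b

Answer: 2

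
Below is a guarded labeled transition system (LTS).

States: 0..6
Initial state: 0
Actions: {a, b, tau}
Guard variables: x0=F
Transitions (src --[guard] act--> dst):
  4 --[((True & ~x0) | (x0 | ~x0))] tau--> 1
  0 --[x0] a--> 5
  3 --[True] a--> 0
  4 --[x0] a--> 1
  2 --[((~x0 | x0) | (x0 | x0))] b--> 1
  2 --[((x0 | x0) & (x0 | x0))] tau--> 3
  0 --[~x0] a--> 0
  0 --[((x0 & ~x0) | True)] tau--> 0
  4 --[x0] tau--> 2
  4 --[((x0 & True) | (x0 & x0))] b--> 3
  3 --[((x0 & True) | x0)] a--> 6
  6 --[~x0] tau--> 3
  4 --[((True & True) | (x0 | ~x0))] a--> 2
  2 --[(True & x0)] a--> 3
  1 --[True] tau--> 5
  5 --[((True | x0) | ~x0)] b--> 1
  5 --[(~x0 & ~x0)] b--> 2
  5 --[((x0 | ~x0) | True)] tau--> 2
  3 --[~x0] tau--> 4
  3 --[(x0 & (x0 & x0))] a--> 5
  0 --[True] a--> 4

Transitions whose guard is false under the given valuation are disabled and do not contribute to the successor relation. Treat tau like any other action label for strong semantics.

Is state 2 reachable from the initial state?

Answer: REACHABLE

Trace:
Guard filter leaves 13 enabled edge(s).
L0 = {0}
L1 = {4}  total {0,4}
L2 = {1,2}  total {0,1,2,4}
L3 = {5}  total {0,1,2,4,5}
Reachable = {0,1,2,4,5}
witness 2: a·a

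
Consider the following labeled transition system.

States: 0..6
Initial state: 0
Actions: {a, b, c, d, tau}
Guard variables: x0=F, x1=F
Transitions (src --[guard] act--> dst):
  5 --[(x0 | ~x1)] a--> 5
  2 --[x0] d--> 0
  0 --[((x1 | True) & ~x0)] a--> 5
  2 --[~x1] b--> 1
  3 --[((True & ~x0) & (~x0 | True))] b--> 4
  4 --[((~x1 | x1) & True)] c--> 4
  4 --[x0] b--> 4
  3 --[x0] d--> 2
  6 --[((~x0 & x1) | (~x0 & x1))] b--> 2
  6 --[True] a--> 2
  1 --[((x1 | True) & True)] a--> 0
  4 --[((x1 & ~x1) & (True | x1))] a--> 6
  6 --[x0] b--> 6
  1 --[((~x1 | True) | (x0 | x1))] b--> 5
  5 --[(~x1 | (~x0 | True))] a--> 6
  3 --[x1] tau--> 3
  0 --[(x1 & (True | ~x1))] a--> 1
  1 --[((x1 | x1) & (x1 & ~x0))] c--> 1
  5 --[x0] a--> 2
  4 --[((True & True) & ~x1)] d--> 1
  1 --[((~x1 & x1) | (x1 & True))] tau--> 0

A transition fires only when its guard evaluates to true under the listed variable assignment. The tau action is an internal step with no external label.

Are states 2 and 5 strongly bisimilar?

Answer: NOT BISIMILAR

Working:
Compute ~ classes (split until stable):
  round 0: {{0,1,2,3,4,5,6}}
  round 1: {{0,5,6},{1},{2,3},{4}}
  round 2: {{0,5},{1},{2},{3},{4},{6}}
  round 3: {{0},{1},{2},{3},{4},{5},{6}}
Fixed point at round 4; 7 class(es).
2∈{2}, 5∈{5}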